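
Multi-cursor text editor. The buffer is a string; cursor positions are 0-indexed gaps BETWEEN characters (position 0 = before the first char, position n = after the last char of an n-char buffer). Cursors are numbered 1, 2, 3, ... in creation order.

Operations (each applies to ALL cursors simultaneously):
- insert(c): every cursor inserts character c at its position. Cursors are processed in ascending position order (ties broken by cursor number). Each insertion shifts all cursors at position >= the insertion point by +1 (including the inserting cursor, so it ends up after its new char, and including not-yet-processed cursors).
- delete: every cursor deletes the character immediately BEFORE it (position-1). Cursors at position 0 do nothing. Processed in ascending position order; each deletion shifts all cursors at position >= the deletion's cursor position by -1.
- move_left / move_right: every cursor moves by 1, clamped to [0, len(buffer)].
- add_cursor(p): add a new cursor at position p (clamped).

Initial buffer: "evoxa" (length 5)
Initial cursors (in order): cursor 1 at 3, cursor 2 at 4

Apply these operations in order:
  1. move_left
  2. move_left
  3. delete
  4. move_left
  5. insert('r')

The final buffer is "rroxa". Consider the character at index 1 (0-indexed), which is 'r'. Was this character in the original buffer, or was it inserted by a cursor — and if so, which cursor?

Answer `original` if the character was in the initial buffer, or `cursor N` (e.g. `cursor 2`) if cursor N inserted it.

Answer: cursor 2

Derivation:
After op 1 (move_left): buffer="evoxa" (len 5), cursors c1@2 c2@3, authorship .....
After op 2 (move_left): buffer="evoxa" (len 5), cursors c1@1 c2@2, authorship .....
After op 3 (delete): buffer="oxa" (len 3), cursors c1@0 c2@0, authorship ...
After op 4 (move_left): buffer="oxa" (len 3), cursors c1@0 c2@0, authorship ...
After op 5 (insert('r')): buffer="rroxa" (len 5), cursors c1@2 c2@2, authorship 12...
Authorship (.=original, N=cursor N): 1 2 . . .
Index 1: author = 2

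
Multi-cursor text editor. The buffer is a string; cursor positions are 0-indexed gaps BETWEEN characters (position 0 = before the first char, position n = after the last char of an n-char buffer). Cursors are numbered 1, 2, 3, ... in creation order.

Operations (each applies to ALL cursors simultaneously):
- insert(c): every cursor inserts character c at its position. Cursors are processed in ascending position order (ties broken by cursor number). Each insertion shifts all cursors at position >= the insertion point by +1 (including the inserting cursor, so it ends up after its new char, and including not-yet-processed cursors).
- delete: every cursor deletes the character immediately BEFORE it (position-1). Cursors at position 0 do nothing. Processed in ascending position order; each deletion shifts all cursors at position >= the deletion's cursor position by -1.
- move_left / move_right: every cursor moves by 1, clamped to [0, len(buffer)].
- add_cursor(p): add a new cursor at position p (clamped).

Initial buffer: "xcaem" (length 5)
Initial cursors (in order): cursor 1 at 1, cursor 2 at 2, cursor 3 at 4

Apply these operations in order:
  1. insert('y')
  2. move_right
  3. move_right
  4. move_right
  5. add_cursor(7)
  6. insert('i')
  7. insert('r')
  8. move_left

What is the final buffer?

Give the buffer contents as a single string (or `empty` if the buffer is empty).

Answer: xycyaireyiirrmir

Derivation:
After op 1 (insert('y')): buffer="xycyaeym" (len 8), cursors c1@2 c2@4 c3@7, authorship .1.2..3.
After op 2 (move_right): buffer="xycyaeym" (len 8), cursors c1@3 c2@5 c3@8, authorship .1.2..3.
After op 3 (move_right): buffer="xycyaeym" (len 8), cursors c1@4 c2@6 c3@8, authorship .1.2..3.
After op 4 (move_right): buffer="xycyaeym" (len 8), cursors c1@5 c2@7 c3@8, authorship .1.2..3.
After op 5 (add_cursor(7)): buffer="xycyaeym" (len 8), cursors c1@5 c2@7 c4@7 c3@8, authorship .1.2..3.
After op 6 (insert('i')): buffer="xycyaieyiimi" (len 12), cursors c1@6 c2@10 c4@10 c3@12, authorship .1.2.1.324.3
After op 7 (insert('r')): buffer="xycyaireyiirrmir" (len 16), cursors c1@7 c2@13 c4@13 c3@16, authorship .1.2.11.32424.33
After op 8 (move_left): buffer="xycyaireyiirrmir" (len 16), cursors c1@6 c2@12 c4@12 c3@15, authorship .1.2.11.32424.33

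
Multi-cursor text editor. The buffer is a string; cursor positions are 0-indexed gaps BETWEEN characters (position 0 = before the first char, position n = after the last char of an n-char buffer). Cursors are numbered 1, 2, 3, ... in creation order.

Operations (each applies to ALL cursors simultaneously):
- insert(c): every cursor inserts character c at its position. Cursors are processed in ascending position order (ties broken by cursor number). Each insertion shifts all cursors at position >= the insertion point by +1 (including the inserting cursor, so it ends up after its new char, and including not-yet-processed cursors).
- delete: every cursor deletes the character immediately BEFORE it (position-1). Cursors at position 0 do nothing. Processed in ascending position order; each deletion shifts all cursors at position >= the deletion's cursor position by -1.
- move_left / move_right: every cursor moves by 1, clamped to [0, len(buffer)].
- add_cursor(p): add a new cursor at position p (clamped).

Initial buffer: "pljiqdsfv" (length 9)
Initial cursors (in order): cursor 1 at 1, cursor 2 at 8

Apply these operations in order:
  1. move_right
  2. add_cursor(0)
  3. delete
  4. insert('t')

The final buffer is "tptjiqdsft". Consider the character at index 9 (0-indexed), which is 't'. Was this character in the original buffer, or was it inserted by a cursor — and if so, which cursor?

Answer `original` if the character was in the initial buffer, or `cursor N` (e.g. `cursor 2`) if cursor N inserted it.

After op 1 (move_right): buffer="pljiqdsfv" (len 9), cursors c1@2 c2@9, authorship .........
After op 2 (add_cursor(0)): buffer="pljiqdsfv" (len 9), cursors c3@0 c1@2 c2@9, authorship .........
After op 3 (delete): buffer="pjiqdsf" (len 7), cursors c3@0 c1@1 c2@7, authorship .......
After op 4 (insert('t')): buffer="tptjiqdsft" (len 10), cursors c3@1 c1@3 c2@10, authorship 3.1......2
Authorship (.=original, N=cursor N): 3 . 1 . . . . . . 2
Index 9: author = 2

Answer: cursor 2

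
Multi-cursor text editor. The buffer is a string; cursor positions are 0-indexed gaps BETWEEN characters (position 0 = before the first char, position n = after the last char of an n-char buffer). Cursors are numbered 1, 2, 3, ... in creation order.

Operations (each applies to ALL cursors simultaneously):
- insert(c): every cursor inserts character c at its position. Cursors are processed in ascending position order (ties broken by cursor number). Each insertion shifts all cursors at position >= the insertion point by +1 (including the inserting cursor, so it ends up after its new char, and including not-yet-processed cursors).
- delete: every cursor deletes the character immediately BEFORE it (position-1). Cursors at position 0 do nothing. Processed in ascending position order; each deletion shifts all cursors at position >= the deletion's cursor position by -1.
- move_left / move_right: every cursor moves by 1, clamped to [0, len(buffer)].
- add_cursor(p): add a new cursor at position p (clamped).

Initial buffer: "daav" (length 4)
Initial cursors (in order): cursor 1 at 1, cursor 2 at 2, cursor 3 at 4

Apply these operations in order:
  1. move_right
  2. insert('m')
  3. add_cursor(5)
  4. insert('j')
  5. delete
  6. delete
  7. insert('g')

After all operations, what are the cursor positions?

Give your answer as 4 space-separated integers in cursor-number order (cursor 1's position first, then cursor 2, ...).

Answer: 5 5 7 5

Derivation:
After op 1 (move_right): buffer="daav" (len 4), cursors c1@2 c2@3 c3@4, authorship ....
After op 2 (insert('m')): buffer="damamvm" (len 7), cursors c1@3 c2@5 c3@7, authorship ..1.2.3
After op 3 (add_cursor(5)): buffer="damamvm" (len 7), cursors c1@3 c2@5 c4@5 c3@7, authorship ..1.2.3
After op 4 (insert('j')): buffer="damjamjjvmj" (len 11), cursors c1@4 c2@8 c4@8 c3@11, authorship ..11.224.33
After op 5 (delete): buffer="damamvm" (len 7), cursors c1@3 c2@5 c4@5 c3@7, authorship ..1.2.3
After op 6 (delete): buffer="dav" (len 3), cursors c1@2 c2@2 c4@2 c3@3, authorship ...
After op 7 (insert('g')): buffer="dagggvg" (len 7), cursors c1@5 c2@5 c4@5 c3@7, authorship ..124.3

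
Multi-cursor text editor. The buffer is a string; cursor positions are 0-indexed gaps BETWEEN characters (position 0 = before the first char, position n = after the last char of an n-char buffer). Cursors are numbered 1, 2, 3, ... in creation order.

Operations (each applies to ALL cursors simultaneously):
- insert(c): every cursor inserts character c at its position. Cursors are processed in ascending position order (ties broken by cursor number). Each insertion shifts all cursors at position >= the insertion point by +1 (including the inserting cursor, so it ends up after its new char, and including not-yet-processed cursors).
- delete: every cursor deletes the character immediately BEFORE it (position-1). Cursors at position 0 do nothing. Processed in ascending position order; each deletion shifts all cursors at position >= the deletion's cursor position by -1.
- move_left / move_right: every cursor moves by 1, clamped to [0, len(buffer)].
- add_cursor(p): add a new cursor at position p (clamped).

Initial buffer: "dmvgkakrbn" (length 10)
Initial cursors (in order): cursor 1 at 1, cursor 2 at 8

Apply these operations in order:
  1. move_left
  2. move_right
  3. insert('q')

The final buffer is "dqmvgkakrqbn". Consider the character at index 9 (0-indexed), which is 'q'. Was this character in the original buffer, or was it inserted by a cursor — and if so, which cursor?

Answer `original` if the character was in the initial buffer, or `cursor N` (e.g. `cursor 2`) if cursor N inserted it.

Answer: cursor 2

Derivation:
After op 1 (move_left): buffer="dmvgkakrbn" (len 10), cursors c1@0 c2@7, authorship ..........
After op 2 (move_right): buffer="dmvgkakrbn" (len 10), cursors c1@1 c2@8, authorship ..........
After op 3 (insert('q')): buffer="dqmvgkakrqbn" (len 12), cursors c1@2 c2@10, authorship .1.......2..
Authorship (.=original, N=cursor N): . 1 . . . . . . . 2 . .
Index 9: author = 2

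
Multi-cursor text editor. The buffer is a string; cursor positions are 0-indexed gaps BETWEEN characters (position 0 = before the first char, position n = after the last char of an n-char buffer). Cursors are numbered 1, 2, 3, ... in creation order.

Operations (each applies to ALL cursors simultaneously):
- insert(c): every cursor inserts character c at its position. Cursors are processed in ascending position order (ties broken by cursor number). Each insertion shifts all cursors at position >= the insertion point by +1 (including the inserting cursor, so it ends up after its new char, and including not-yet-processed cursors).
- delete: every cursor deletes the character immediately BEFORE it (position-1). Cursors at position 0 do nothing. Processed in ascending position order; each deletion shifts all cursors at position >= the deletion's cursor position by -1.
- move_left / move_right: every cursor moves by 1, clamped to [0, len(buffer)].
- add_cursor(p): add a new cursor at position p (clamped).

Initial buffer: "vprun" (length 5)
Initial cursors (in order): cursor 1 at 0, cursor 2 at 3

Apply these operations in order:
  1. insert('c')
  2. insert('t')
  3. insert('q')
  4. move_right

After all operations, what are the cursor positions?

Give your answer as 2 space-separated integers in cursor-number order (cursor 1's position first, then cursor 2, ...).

After op 1 (insert('c')): buffer="cvprcun" (len 7), cursors c1@1 c2@5, authorship 1...2..
After op 2 (insert('t')): buffer="ctvprctun" (len 9), cursors c1@2 c2@7, authorship 11...22..
After op 3 (insert('q')): buffer="ctqvprctqun" (len 11), cursors c1@3 c2@9, authorship 111...222..
After op 4 (move_right): buffer="ctqvprctqun" (len 11), cursors c1@4 c2@10, authorship 111...222..

Answer: 4 10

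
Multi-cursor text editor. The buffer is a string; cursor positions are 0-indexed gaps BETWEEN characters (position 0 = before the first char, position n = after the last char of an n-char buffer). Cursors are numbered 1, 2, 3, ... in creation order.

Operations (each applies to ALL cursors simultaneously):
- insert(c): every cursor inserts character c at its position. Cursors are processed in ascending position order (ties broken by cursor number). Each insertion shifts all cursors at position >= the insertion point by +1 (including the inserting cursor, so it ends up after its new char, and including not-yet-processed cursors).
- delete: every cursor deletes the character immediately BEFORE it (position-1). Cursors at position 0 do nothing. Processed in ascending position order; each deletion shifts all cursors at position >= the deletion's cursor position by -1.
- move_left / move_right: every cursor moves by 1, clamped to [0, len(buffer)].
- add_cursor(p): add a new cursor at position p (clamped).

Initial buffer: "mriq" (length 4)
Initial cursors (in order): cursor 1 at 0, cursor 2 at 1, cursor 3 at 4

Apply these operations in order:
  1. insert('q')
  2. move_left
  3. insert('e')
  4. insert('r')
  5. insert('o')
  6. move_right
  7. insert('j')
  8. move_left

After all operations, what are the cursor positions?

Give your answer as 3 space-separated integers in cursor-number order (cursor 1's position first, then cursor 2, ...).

Answer: 4 10 18

Derivation:
After op 1 (insert('q')): buffer="qmqriqq" (len 7), cursors c1@1 c2@3 c3@7, authorship 1.2...3
After op 2 (move_left): buffer="qmqriqq" (len 7), cursors c1@0 c2@2 c3@6, authorship 1.2...3
After op 3 (insert('e')): buffer="eqmeqriqeq" (len 10), cursors c1@1 c2@4 c3@9, authorship 11.22...33
After op 4 (insert('r')): buffer="erqmerqriqerq" (len 13), cursors c1@2 c2@6 c3@12, authorship 111.222...333
After op 5 (insert('o')): buffer="eroqmeroqriqeroq" (len 16), cursors c1@3 c2@8 c3@15, authorship 1111.2222...3333
After op 6 (move_right): buffer="eroqmeroqriqeroq" (len 16), cursors c1@4 c2@9 c3@16, authorship 1111.2222...3333
After op 7 (insert('j')): buffer="eroqjmeroqjriqeroqj" (len 19), cursors c1@5 c2@11 c3@19, authorship 11111.22222...33333
After op 8 (move_left): buffer="eroqjmeroqjriqeroqj" (len 19), cursors c1@4 c2@10 c3@18, authorship 11111.22222...33333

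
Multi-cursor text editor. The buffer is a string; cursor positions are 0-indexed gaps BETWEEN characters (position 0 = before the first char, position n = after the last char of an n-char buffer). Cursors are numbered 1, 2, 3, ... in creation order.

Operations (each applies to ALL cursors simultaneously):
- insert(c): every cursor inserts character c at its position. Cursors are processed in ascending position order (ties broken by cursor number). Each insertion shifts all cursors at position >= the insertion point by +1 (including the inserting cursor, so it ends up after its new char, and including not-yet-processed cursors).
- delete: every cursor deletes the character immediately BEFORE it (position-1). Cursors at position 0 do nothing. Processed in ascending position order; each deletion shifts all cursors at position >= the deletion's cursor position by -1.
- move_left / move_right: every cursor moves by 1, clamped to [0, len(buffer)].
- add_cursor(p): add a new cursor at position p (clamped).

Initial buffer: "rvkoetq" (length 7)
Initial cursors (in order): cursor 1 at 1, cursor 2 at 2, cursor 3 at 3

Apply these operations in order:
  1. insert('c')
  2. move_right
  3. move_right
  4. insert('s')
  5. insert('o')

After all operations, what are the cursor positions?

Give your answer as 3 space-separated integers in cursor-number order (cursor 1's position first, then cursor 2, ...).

After op 1 (insert('c')): buffer="rcvckcoetq" (len 10), cursors c1@2 c2@4 c3@6, authorship .1.2.3....
After op 2 (move_right): buffer="rcvckcoetq" (len 10), cursors c1@3 c2@5 c3@7, authorship .1.2.3....
After op 3 (move_right): buffer="rcvckcoetq" (len 10), cursors c1@4 c2@6 c3@8, authorship .1.2.3....
After op 4 (insert('s')): buffer="rcvcskcsoestq" (len 13), cursors c1@5 c2@8 c3@11, authorship .1.21.32..3..
After op 5 (insert('o')): buffer="rcvcsokcsooesotq" (len 16), cursors c1@6 c2@10 c3@14, authorship .1.211.322..33..

Answer: 6 10 14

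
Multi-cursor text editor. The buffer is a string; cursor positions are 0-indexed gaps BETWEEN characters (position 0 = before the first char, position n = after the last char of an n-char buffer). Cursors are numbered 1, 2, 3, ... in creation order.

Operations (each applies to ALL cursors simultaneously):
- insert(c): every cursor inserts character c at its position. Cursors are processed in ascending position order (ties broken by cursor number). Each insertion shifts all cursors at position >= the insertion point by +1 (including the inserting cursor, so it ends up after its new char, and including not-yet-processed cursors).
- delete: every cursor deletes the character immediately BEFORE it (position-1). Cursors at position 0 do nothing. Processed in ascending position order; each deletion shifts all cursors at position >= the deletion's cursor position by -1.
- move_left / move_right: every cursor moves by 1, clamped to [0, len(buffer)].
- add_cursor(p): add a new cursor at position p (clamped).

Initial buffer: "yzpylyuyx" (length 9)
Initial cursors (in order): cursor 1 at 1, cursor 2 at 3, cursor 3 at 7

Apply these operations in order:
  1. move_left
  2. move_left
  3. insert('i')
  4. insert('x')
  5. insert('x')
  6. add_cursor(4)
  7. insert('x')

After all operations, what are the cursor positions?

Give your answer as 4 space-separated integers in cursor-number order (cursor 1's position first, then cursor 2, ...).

After op 1 (move_left): buffer="yzpylyuyx" (len 9), cursors c1@0 c2@2 c3@6, authorship .........
After op 2 (move_left): buffer="yzpylyuyx" (len 9), cursors c1@0 c2@1 c3@5, authorship .........
After op 3 (insert('i')): buffer="iyizpyliyuyx" (len 12), cursors c1@1 c2@3 c3@8, authorship 1.2....3....
After op 4 (insert('x')): buffer="ixyixzpylixyuyx" (len 15), cursors c1@2 c2@5 c3@11, authorship 11.22....33....
After op 5 (insert('x')): buffer="ixxyixxzpylixxyuyx" (len 18), cursors c1@3 c2@7 c3@14, authorship 111.222....333....
After op 6 (add_cursor(4)): buffer="ixxyixxzpylixxyuyx" (len 18), cursors c1@3 c4@4 c2@7 c3@14, authorship 111.222....333....
After op 7 (insert('x')): buffer="ixxxyxixxxzpylixxxyuyx" (len 22), cursors c1@4 c4@6 c2@10 c3@18, authorship 1111.42222....3333....

Answer: 4 10 18 6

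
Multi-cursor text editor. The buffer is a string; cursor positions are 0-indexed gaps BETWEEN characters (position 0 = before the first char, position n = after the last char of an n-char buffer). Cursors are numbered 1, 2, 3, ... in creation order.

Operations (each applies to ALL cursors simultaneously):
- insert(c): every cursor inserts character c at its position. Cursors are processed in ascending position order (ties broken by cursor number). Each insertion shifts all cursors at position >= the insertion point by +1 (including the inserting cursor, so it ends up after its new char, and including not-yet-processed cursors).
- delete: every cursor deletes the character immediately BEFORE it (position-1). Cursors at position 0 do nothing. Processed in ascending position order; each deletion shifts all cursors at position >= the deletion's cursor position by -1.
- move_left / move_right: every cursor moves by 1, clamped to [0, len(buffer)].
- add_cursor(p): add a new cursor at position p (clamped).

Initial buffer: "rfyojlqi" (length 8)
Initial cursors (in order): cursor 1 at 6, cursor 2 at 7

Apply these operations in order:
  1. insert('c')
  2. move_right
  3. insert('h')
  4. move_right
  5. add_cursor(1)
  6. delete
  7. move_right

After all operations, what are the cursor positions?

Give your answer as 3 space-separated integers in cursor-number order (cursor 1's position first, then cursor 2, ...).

Answer: 9 9 1

Derivation:
After op 1 (insert('c')): buffer="rfyojlcqci" (len 10), cursors c1@7 c2@9, authorship ......1.2.
After op 2 (move_right): buffer="rfyojlcqci" (len 10), cursors c1@8 c2@10, authorship ......1.2.
After op 3 (insert('h')): buffer="rfyojlcqhcih" (len 12), cursors c1@9 c2@12, authorship ......1.12.2
After op 4 (move_right): buffer="rfyojlcqhcih" (len 12), cursors c1@10 c2@12, authorship ......1.12.2
After op 5 (add_cursor(1)): buffer="rfyojlcqhcih" (len 12), cursors c3@1 c1@10 c2@12, authorship ......1.12.2
After op 6 (delete): buffer="fyojlcqhi" (len 9), cursors c3@0 c1@8 c2@9, authorship .....1.1.
After op 7 (move_right): buffer="fyojlcqhi" (len 9), cursors c3@1 c1@9 c2@9, authorship .....1.1.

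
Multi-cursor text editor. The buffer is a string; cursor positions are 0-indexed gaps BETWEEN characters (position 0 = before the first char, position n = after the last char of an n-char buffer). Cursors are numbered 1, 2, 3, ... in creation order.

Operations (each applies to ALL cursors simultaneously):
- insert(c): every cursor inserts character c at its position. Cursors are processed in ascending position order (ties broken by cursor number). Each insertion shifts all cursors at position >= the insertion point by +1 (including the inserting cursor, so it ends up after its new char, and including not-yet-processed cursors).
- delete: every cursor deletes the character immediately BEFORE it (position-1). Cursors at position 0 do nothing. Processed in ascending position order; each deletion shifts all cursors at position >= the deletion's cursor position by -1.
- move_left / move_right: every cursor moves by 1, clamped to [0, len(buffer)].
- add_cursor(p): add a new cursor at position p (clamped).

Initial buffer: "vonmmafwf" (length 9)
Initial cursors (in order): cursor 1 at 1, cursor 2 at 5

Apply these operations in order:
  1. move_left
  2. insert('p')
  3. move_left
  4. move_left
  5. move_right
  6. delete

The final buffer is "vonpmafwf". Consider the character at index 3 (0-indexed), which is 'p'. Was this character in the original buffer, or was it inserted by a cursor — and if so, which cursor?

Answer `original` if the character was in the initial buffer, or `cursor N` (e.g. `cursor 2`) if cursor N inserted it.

After op 1 (move_left): buffer="vonmmafwf" (len 9), cursors c1@0 c2@4, authorship .........
After op 2 (insert('p')): buffer="pvonmpmafwf" (len 11), cursors c1@1 c2@6, authorship 1....2.....
After op 3 (move_left): buffer="pvonmpmafwf" (len 11), cursors c1@0 c2@5, authorship 1....2.....
After op 4 (move_left): buffer="pvonmpmafwf" (len 11), cursors c1@0 c2@4, authorship 1....2.....
After op 5 (move_right): buffer="pvonmpmafwf" (len 11), cursors c1@1 c2@5, authorship 1....2.....
After op 6 (delete): buffer="vonpmafwf" (len 9), cursors c1@0 c2@3, authorship ...2.....
Authorship (.=original, N=cursor N): . . . 2 . . . . .
Index 3: author = 2

Answer: cursor 2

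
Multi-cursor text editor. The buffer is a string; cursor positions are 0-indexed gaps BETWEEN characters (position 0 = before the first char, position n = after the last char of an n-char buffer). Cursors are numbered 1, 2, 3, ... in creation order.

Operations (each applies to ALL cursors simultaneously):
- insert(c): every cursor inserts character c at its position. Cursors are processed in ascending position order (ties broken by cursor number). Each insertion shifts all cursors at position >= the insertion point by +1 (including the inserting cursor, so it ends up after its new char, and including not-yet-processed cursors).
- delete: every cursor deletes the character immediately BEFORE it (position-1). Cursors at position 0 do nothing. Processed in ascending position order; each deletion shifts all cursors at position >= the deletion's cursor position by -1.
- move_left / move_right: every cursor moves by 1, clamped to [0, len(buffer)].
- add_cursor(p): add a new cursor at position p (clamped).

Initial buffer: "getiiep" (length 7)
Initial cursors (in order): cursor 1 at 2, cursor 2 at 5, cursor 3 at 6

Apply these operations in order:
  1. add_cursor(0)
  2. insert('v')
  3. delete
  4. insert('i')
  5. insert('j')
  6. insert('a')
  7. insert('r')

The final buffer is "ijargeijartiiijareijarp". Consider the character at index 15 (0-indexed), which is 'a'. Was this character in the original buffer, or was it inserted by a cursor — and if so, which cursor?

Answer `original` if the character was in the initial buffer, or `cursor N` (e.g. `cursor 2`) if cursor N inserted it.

Answer: cursor 2

Derivation:
After op 1 (add_cursor(0)): buffer="getiiep" (len 7), cursors c4@0 c1@2 c2@5 c3@6, authorship .......
After op 2 (insert('v')): buffer="vgevtiivevp" (len 11), cursors c4@1 c1@4 c2@8 c3@10, authorship 4..1...2.3.
After op 3 (delete): buffer="getiiep" (len 7), cursors c4@0 c1@2 c2@5 c3@6, authorship .......
After op 4 (insert('i')): buffer="igeitiiieip" (len 11), cursors c4@1 c1@4 c2@8 c3@10, authorship 4..1...2.3.
After op 5 (insert('j')): buffer="ijgeijtiiijeijp" (len 15), cursors c4@2 c1@6 c2@11 c3@14, authorship 44..11...22.33.
After op 6 (insert('a')): buffer="ijageijatiiijaeijap" (len 19), cursors c4@3 c1@8 c2@14 c3@18, authorship 444..111...222.333.
After op 7 (insert('r')): buffer="ijargeijartiiijareijarp" (len 23), cursors c4@4 c1@10 c2@17 c3@22, authorship 4444..1111...2222.3333.
Authorship (.=original, N=cursor N): 4 4 4 4 . . 1 1 1 1 . . . 2 2 2 2 . 3 3 3 3 .
Index 15: author = 2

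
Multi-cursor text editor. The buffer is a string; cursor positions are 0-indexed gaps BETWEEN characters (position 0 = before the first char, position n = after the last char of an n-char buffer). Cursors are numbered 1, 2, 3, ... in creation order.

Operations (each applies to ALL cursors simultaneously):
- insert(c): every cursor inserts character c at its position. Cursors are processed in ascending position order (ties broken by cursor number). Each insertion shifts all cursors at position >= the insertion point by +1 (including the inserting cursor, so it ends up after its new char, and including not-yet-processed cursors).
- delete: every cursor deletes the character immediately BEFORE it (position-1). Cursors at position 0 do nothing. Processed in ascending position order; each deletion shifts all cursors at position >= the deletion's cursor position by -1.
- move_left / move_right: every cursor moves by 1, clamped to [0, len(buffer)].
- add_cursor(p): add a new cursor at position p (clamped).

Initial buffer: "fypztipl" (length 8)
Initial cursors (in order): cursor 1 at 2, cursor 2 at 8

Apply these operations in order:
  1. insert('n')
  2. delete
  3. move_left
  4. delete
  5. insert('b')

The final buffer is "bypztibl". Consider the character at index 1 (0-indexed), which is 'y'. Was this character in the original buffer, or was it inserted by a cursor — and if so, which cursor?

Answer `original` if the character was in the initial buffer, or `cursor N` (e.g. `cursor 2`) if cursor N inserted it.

After op 1 (insert('n')): buffer="fynpztipln" (len 10), cursors c1@3 c2@10, authorship ..1......2
After op 2 (delete): buffer="fypztipl" (len 8), cursors c1@2 c2@8, authorship ........
After op 3 (move_left): buffer="fypztipl" (len 8), cursors c1@1 c2@7, authorship ........
After op 4 (delete): buffer="ypztil" (len 6), cursors c1@0 c2@5, authorship ......
After op 5 (insert('b')): buffer="bypztibl" (len 8), cursors c1@1 c2@7, authorship 1.....2.
Authorship (.=original, N=cursor N): 1 . . . . . 2 .
Index 1: author = original

Answer: original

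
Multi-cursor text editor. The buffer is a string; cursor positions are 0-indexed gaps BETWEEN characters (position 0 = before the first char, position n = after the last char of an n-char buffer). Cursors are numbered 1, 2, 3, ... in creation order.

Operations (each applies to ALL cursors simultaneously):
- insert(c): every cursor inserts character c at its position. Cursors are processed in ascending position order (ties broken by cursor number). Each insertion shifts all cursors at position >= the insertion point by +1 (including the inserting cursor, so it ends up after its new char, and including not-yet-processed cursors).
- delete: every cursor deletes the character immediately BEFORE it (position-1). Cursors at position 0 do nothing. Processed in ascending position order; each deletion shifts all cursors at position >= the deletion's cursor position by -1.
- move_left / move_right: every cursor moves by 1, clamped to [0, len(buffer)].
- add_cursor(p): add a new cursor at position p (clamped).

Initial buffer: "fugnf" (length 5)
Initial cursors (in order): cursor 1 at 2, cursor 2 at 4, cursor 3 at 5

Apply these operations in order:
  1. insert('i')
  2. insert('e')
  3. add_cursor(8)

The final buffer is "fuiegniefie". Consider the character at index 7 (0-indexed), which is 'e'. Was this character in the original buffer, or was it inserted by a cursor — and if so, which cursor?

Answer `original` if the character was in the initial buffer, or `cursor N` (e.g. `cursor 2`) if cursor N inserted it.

Answer: cursor 2

Derivation:
After op 1 (insert('i')): buffer="fuignifi" (len 8), cursors c1@3 c2@6 c3@8, authorship ..1..2.3
After op 2 (insert('e')): buffer="fuiegniefie" (len 11), cursors c1@4 c2@8 c3@11, authorship ..11..22.33
After op 3 (add_cursor(8)): buffer="fuiegniefie" (len 11), cursors c1@4 c2@8 c4@8 c3@11, authorship ..11..22.33
Authorship (.=original, N=cursor N): . . 1 1 . . 2 2 . 3 3
Index 7: author = 2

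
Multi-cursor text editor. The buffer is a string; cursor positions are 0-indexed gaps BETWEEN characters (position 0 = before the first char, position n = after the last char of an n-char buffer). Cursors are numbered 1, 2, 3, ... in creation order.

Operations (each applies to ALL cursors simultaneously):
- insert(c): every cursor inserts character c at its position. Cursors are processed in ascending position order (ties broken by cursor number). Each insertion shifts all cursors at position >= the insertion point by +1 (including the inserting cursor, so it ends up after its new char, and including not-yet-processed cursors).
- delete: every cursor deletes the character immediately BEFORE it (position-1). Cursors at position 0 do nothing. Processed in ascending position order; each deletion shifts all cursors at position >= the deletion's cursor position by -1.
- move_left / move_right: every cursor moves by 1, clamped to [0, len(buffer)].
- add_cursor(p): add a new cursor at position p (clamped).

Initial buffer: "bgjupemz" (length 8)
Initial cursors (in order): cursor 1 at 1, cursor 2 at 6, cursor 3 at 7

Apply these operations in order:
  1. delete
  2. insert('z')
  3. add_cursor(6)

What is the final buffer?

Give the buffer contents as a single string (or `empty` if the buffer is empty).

After op 1 (delete): buffer="gjupz" (len 5), cursors c1@0 c2@4 c3@4, authorship .....
After op 2 (insert('z')): buffer="zgjupzzz" (len 8), cursors c1@1 c2@7 c3@7, authorship 1....23.
After op 3 (add_cursor(6)): buffer="zgjupzzz" (len 8), cursors c1@1 c4@6 c2@7 c3@7, authorship 1....23.

Answer: zgjupzzz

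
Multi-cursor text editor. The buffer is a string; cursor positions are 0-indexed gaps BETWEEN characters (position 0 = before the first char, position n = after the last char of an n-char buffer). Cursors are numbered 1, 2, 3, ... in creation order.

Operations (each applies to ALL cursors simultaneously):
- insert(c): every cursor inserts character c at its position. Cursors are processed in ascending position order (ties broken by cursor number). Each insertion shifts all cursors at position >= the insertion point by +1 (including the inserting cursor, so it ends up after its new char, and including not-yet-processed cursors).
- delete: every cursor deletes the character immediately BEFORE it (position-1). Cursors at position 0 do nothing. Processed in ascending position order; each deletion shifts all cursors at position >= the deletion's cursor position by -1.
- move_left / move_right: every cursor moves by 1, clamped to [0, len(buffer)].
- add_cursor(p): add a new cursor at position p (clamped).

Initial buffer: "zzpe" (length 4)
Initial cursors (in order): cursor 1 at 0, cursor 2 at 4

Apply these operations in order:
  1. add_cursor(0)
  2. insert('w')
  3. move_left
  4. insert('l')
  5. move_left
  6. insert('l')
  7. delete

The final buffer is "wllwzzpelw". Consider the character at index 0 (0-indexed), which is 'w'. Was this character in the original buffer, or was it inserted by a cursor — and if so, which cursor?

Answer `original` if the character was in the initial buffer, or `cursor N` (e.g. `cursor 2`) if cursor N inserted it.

Answer: cursor 1

Derivation:
After op 1 (add_cursor(0)): buffer="zzpe" (len 4), cursors c1@0 c3@0 c2@4, authorship ....
After op 2 (insert('w')): buffer="wwzzpew" (len 7), cursors c1@2 c3@2 c2@7, authorship 13....2
After op 3 (move_left): buffer="wwzzpew" (len 7), cursors c1@1 c3@1 c2@6, authorship 13....2
After op 4 (insert('l')): buffer="wllwzzpelw" (len 10), cursors c1@3 c3@3 c2@9, authorship 1133....22
After op 5 (move_left): buffer="wllwzzpelw" (len 10), cursors c1@2 c3@2 c2@8, authorship 1133....22
After op 6 (insert('l')): buffer="wllllwzzpellw" (len 13), cursors c1@4 c3@4 c2@11, authorship 111333....222
After op 7 (delete): buffer="wllwzzpelw" (len 10), cursors c1@2 c3@2 c2@8, authorship 1133....22
Authorship (.=original, N=cursor N): 1 1 3 3 . . . . 2 2
Index 0: author = 1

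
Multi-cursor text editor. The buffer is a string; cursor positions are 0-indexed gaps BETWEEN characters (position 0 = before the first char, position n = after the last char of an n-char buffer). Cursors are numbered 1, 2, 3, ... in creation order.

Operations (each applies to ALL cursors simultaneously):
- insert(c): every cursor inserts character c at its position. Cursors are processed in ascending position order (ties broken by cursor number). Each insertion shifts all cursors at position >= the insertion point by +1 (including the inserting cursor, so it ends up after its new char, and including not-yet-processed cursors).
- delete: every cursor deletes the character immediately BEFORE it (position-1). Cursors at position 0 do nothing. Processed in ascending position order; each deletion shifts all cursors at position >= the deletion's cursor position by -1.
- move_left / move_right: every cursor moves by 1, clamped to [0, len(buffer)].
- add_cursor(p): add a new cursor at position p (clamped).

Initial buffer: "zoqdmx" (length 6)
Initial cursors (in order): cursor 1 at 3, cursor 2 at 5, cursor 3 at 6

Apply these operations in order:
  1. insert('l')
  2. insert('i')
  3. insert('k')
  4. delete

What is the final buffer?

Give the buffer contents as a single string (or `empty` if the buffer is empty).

Answer: zoqlidmlixli

Derivation:
After op 1 (insert('l')): buffer="zoqldmlxl" (len 9), cursors c1@4 c2@7 c3@9, authorship ...1..2.3
After op 2 (insert('i')): buffer="zoqlidmlixli" (len 12), cursors c1@5 c2@9 c3@12, authorship ...11..22.33
After op 3 (insert('k')): buffer="zoqlikdmlikxlik" (len 15), cursors c1@6 c2@11 c3@15, authorship ...111..222.333
After op 4 (delete): buffer="zoqlidmlixli" (len 12), cursors c1@5 c2@9 c3@12, authorship ...11..22.33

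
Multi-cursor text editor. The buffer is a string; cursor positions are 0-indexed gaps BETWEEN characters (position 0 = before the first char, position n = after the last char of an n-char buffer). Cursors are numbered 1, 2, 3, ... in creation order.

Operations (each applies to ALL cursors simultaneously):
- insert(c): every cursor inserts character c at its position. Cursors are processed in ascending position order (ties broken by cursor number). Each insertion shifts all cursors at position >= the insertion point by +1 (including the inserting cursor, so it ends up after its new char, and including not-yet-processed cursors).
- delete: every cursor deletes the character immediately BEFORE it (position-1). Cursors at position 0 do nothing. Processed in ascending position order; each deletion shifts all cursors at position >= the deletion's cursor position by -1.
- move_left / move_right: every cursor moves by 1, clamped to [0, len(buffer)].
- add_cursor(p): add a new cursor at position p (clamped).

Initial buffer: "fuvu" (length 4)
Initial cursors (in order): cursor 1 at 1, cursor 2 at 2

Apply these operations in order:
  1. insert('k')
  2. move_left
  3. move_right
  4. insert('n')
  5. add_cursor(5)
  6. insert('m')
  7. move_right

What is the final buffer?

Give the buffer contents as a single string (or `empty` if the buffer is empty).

After op 1 (insert('k')): buffer="fkukvu" (len 6), cursors c1@2 c2@4, authorship .1.2..
After op 2 (move_left): buffer="fkukvu" (len 6), cursors c1@1 c2@3, authorship .1.2..
After op 3 (move_right): buffer="fkukvu" (len 6), cursors c1@2 c2@4, authorship .1.2..
After op 4 (insert('n')): buffer="fknuknvu" (len 8), cursors c1@3 c2@6, authorship .11.22..
After op 5 (add_cursor(5)): buffer="fknuknvu" (len 8), cursors c1@3 c3@5 c2@6, authorship .11.22..
After op 6 (insert('m')): buffer="fknmukmnmvu" (len 11), cursors c1@4 c3@7 c2@9, authorship .111.2322..
After op 7 (move_right): buffer="fknmukmnmvu" (len 11), cursors c1@5 c3@8 c2@10, authorship .111.2322..

Answer: fknmukmnmvu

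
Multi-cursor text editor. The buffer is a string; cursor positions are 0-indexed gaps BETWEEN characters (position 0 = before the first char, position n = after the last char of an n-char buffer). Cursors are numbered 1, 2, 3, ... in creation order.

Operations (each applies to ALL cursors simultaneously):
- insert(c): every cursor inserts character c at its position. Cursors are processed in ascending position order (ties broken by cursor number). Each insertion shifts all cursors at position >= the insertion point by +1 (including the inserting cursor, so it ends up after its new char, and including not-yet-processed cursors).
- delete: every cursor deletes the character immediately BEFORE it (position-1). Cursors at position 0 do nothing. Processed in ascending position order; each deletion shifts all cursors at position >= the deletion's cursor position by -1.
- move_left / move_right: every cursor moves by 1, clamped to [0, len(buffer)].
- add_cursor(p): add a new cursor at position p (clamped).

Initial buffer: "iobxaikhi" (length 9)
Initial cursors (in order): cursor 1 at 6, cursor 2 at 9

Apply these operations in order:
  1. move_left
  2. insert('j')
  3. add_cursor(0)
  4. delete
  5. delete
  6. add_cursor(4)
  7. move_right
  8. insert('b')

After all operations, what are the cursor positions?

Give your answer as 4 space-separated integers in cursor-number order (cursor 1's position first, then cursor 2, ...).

After op 1 (move_left): buffer="iobxaikhi" (len 9), cursors c1@5 c2@8, authorship .........
After op 2 (insert('j')): buffer="iobxajikhji" (len 11), cursors c1@6 c2@10, authorship .....1...2.
After op 3 (add_cursor(0)): buffer="iobxajikhji" (len 11), cursors c3@0 c1@6 c2@10, authorship .....1...2.
After op 4 (delete): buffer="iobxaikhi" (len 9), cursors c3@0 c1@5 c2@8, authorship .........
After op 5 (delete): buffer="iobxiki" (len 7), cursors c3@0 c1@4 c2@6, authorship .......
After op 6 (add_cursor(4)): buffer="iobxiki" (len 7), cursors c3@0 c1@4 c4@4 c2@6, authorship .......
After op 7 (move_right): buffer="iobxiki" (len 7), cursors c3@1 c1@5 c4@5 c2@7, authorship .......
After op 8 (insert('b')): buffer="ibobxibbkib" (len 11), cursors c3@2 c1@8 c4@8 c2@11, authorship .3....14..2

Answer: 8 11 2 8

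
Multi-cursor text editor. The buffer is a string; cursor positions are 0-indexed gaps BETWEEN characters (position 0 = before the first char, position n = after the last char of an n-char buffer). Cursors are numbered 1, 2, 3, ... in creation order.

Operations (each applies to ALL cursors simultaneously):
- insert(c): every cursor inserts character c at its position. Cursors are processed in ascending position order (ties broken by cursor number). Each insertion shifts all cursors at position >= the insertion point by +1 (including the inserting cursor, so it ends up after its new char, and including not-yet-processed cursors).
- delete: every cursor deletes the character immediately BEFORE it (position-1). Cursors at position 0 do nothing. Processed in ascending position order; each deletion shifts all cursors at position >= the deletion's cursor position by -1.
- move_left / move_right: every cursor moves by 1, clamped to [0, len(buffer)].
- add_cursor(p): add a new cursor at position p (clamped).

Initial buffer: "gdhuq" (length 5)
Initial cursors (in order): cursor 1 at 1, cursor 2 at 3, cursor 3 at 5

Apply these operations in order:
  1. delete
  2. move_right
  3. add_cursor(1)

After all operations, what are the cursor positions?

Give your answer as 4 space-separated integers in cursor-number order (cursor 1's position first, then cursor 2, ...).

After op 1 (delete): buffer="du" (len 2), cursors c1@0 c2@1 c3@2, authorship ..
After op 2 (move_right): buffer="du" (len 2), cursors c1@1 c2@2 c3@2, authorship ..
After op 3 (add_cursor(1)): buffer="du" (len 2), cursors c1@1 c4@1 c2@2 c3@2, authorship ..

Answer: 1 2 2 1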